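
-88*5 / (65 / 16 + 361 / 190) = -35200 / 477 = -73.79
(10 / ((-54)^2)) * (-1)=-5 / 1458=-0.00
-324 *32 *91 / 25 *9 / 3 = -2830464 / 25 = -113218.56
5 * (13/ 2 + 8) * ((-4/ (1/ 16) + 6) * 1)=-4205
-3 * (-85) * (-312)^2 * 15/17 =21902400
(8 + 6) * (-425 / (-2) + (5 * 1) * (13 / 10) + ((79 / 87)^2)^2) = 176195708360 / 57289761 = 3075.52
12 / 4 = 3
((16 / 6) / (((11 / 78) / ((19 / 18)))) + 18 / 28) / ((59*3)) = 28555 / 245322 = 0.12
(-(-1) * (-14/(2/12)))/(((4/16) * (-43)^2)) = -336/1849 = -0.18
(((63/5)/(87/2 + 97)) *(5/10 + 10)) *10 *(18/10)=23814/1405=16.95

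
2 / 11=0.18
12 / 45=4 / 15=0.27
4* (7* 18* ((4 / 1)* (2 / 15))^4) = 229376 / 5625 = 40.78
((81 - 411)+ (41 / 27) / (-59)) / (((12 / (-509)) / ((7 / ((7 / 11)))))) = 2943567869 / 19116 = 153984.51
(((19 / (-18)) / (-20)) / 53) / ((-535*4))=-19 / 40831200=-0.00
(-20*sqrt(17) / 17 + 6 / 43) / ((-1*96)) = -1 / 688 + 5*sqrt(17) / 408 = 0.05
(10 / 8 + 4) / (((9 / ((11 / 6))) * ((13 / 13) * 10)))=77 / 720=0.11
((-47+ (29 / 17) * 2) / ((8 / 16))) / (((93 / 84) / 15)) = -622440 / 527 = -1181.10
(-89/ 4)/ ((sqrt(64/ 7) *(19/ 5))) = -445 *sqrt(7)/ 608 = -1.94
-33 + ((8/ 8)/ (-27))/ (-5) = -4454/ 135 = -32.99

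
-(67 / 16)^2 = -4489 / 256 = -17.54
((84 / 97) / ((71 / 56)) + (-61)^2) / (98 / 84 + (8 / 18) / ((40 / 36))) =768936930 / 323689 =2375.54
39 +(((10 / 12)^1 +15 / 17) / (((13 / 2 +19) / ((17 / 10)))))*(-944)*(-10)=171167 / 153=1118.74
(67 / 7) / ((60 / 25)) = 335 / 84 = 3.99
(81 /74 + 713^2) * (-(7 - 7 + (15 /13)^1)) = -43406985 /74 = -586580.88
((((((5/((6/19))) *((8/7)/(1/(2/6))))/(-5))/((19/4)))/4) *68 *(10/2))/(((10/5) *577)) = -680/36351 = -0.02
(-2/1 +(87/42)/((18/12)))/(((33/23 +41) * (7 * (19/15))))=-1495/908656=-0.00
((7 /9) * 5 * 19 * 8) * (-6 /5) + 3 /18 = -4255 /6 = -709.17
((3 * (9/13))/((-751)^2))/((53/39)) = 81/29892053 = 0.00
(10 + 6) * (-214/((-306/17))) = 1712/9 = 190.22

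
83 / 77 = 1.08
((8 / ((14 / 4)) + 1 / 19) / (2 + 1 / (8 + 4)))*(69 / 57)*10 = 171672 / 12635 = 13.59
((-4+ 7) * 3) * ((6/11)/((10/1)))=27/55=0.49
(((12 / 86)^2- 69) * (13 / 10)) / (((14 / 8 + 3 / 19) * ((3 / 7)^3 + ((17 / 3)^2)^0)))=-2161147989 / 49599425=-43.57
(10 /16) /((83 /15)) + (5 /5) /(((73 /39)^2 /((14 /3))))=1.44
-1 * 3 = -3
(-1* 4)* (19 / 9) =-8.44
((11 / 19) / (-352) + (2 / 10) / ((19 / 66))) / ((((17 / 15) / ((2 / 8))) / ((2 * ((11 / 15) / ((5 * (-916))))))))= -23177 / 473388800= -0.00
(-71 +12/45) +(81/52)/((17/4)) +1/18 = -1398491/19890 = -70.31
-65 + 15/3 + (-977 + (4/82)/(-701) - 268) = -37507007/28741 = -1305.00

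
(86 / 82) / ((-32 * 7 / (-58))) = 1247 / 4592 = 0.27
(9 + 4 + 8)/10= 21/10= 2.10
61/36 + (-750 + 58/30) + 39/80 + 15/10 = -535957/720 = -744.38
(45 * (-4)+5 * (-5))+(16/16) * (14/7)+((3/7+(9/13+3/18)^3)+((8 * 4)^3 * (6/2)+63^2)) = 339066187477/3321864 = 102071.06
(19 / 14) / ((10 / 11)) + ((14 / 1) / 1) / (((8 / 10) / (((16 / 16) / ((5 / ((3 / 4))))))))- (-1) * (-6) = -1.88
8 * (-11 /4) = -22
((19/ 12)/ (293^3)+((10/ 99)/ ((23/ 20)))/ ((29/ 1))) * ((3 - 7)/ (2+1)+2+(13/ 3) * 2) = 140863966663/ 4982934107943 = 0.03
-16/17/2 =-8/17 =-0.47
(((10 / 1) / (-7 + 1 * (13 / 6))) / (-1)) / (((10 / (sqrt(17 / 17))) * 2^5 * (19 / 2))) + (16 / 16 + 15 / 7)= 96997 / 30856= 3.14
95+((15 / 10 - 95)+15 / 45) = 1.83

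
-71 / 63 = -1.13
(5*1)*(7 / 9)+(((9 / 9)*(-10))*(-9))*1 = 845 / 9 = 93.89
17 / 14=1.21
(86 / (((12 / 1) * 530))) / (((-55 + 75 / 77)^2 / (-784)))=-12492403 / 3439488000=-0.00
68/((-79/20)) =-1360/79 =-17.22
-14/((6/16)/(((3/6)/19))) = -56/57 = -0.98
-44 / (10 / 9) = -198 / 5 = -39.60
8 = 8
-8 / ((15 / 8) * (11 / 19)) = -1216 / 165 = -7.37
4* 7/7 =4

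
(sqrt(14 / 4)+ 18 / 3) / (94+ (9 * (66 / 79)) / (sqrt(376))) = -140778 * sqrt(94) / 5183586535 - 23463 * sqrt(329) / 5183586535+ 27572738 * sqrt(14) / 5183586535+ 330872856 / 5183586535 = 0.08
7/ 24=0.29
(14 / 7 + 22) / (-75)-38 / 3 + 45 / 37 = -11.77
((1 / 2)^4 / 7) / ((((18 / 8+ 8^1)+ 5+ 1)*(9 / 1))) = 1 / 16380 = 0.00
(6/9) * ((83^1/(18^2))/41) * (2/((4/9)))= 83/4428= 0.02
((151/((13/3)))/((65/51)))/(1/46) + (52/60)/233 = 742856059/590655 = 1257.68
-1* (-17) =17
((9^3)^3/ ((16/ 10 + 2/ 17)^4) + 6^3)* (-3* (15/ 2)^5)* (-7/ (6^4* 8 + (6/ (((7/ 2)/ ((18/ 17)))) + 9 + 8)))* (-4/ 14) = -5482579107898230072721875/ 8985883192696576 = -610132470.05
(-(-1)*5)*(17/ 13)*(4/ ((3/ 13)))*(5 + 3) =2720/ 3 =906.67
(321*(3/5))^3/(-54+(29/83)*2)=-74123676801/553000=-134039.20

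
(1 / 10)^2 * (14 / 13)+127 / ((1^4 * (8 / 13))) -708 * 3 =-4985797 / 2600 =-1917.61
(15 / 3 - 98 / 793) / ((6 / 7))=9023 / 1586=5.69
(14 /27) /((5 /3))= 14 /45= 0.31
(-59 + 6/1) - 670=-723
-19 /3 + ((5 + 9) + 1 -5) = 11 /3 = 3.67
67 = 67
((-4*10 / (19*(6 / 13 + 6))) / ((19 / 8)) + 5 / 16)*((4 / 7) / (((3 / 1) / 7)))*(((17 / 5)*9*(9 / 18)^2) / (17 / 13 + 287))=939913 / 151539136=0.01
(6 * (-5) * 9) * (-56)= 15120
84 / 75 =28 / 25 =1.12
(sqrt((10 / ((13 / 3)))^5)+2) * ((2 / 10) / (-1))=-180 * sqrt(390) / 2197 - 2 / 5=-2.02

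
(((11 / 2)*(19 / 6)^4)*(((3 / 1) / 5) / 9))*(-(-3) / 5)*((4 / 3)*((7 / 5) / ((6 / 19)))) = 190659623 / 1458000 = 130.77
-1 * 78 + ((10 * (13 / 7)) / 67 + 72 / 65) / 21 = -49892212 / 640185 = -77.93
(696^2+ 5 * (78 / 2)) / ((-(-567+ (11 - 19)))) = 484611 / 575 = 842.80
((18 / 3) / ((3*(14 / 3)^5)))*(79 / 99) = 2133 / 2958032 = 0.00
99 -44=55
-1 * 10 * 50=-500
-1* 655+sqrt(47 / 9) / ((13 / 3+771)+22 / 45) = -655+15* sqrt(47) / 34912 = -655.00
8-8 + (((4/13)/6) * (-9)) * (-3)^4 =-486/13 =-37.38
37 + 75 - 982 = -870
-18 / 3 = -6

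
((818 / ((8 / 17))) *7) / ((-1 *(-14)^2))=-6953 / 112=-62.08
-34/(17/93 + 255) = -93/698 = -0.13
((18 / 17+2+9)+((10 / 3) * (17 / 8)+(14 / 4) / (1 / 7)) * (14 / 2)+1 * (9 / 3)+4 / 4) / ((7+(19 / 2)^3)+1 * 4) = 96754 / 354297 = 0.27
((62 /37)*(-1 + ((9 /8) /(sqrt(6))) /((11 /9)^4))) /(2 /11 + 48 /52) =-4433 /2923 + 7932249*sqrt(6) /62248208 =-1.20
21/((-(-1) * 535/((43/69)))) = 0.02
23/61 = 0.38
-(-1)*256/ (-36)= -64/ 9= -7.11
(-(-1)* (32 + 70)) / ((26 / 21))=1071 / 13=82.38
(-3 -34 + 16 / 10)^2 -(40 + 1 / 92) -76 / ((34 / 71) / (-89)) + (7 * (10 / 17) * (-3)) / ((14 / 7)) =599473231 / 39100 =15331.80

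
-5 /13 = -0.38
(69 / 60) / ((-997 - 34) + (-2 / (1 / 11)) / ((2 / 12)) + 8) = -23 / 23100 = -0.00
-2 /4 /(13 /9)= -9 /26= -0.35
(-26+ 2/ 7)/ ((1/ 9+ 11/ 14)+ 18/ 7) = -3240/ 437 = -7.41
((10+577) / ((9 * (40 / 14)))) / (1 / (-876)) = -299957 / 15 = -19997.13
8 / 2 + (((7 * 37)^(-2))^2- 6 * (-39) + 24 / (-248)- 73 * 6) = -27912635059852 / 139495677391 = -200.10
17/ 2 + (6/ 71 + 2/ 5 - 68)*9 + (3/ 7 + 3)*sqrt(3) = -425389/ 710 + 24*sqrt(3)/ 7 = -593.20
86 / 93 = 0.92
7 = 7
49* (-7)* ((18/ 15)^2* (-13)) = 160524/ 25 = 6420.96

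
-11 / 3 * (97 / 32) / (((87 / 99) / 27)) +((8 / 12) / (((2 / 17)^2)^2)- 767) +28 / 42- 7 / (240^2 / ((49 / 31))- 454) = 5822829838303 / 2454588768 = 2372.22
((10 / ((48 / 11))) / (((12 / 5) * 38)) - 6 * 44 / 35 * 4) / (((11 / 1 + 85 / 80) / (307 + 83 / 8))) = -29318439821 / 36963360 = -793.18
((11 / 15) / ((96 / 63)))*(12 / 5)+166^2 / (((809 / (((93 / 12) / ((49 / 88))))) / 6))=2845.66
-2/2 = -1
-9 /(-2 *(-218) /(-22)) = 99 /218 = 0.45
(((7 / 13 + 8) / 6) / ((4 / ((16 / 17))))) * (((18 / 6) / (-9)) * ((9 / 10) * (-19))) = 1.91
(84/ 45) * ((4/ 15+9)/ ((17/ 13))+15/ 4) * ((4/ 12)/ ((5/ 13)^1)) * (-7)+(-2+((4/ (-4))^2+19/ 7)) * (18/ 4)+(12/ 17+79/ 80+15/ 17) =-722441557/ 6426000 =-112.42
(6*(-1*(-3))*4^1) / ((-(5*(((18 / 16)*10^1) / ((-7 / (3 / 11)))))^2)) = -758912 / 50625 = -14.99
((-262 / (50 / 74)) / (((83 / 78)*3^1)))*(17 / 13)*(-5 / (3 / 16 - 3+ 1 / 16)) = -1318384 / 4565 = -288.80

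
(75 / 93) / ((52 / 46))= 0.71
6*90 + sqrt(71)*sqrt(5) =sqrt(355) + 540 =558.84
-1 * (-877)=877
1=1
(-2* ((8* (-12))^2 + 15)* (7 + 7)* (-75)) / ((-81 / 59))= -127080100 / 9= -14120011.11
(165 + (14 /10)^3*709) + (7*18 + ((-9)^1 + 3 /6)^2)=1154373 /500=2308.75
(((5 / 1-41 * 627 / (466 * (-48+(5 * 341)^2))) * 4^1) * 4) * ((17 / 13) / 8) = 115144921951 / 8805233333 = 13.08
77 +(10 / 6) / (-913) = 210898 / 2739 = 77.00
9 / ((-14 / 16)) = -72 / 7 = -10.29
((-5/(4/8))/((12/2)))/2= -5/6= -0.83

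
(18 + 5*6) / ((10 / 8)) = 192 / 5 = 38.40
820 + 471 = 1291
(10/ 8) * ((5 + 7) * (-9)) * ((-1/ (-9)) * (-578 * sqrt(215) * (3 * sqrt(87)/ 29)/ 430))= 2601 * sqrt(18705)/ 1247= 285.27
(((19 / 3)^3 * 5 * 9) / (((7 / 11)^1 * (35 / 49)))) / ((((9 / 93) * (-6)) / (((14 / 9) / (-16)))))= 16372433 / 3888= 4211.02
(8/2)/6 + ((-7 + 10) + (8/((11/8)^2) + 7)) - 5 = 3593/363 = 9.90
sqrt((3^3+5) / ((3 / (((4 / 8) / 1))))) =4 * sqrt(3) / 3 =2.31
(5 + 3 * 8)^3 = 24389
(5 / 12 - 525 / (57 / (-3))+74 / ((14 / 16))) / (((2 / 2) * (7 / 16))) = 718964 / 2793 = 257.42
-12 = -12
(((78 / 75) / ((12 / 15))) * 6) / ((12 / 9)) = 117 / 20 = 5.85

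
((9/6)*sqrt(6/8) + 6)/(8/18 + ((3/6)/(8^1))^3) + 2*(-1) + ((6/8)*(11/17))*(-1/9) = 27648*sqrt(3)/16393 + 38252869/3344172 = 14.36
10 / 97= 0.10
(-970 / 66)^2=235225 / 1089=216.00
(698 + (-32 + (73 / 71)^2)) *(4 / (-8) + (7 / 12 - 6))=-3362635 / 852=-3946.75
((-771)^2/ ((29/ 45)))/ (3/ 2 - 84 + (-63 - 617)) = -10699938/ 8845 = -1209.72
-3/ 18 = -1/ 6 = -0.17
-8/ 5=-1.60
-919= -919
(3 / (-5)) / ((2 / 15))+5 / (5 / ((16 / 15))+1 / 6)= -1617 / 466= -3.47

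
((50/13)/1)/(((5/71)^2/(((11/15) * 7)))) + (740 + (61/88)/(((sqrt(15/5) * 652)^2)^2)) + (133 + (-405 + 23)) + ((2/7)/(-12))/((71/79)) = 20677307880436531883437/4623653815237416960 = 4472.07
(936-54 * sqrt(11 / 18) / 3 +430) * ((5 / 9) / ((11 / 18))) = 13660 / 11-30 * sqrt(22) / 11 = 1229.03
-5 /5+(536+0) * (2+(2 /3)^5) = 277405 /243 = 1141.58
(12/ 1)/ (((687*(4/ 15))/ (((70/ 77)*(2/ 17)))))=300/ 42823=0.01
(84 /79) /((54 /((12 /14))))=4 /237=0.02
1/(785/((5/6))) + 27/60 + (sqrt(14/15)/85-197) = -1851491/9420 + sqrt(210)/1275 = -196.54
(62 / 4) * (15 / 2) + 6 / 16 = 116.62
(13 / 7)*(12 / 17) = 156 / 119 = 1.31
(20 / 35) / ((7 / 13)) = 52 / 49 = 1.06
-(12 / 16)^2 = -9 / 16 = -0.56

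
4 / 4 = 1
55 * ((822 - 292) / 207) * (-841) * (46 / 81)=-49030300 / 729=-67256.93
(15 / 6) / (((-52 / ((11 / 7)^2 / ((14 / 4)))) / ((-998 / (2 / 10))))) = 169.26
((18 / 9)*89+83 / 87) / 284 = 15569 / 24708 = 0.63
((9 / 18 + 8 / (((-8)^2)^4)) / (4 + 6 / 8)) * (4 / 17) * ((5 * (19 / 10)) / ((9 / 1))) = 61681 / 2359296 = 0.03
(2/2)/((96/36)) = 3/8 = 0.38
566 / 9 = 62.89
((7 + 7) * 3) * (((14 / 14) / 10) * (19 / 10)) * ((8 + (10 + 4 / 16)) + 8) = 8379 / 40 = 209.48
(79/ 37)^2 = 6241/ 1369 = 4.56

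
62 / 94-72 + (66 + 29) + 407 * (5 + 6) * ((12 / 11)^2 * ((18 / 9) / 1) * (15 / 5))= 1503608 / 47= 31991.66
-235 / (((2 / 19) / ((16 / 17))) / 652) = -23289440 / 17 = -1369967.06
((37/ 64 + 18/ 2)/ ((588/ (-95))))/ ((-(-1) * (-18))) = 58235/ 677376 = 0.09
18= 18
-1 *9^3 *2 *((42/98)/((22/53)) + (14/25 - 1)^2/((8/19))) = -418827267/192500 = -2175.73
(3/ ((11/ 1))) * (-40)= -120/ 11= -10.91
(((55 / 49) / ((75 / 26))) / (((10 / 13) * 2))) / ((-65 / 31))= -4433 / 36750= -0.12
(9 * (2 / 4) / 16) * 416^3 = 20247552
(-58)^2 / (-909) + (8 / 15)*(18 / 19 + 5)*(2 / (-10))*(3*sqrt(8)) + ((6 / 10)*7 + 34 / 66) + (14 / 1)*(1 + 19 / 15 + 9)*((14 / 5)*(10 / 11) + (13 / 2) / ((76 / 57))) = 234270053 / 199980 - 1808*sqrt(2) / 475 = 1166.08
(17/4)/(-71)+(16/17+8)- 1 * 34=-121273/4828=-25.12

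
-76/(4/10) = -190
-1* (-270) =270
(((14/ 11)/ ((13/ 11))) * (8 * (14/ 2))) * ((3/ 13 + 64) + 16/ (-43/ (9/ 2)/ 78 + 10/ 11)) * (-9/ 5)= -23559864048/ 2566265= -9180.60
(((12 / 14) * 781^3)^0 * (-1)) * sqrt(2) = -sqrt(2) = -1.41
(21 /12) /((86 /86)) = 7 /4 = 1.75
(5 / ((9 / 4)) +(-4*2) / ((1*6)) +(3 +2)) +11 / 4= 311 / 36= 8.64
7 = 7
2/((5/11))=22/5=4.40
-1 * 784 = -784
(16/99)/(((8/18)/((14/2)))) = 28/11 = 2.55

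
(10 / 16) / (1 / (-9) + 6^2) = 45 / 2584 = 0.02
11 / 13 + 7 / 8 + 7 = 907 / 104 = 8.72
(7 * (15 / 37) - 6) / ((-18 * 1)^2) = -13 / 1332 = -0.01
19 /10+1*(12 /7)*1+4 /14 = 39 /10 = 3.90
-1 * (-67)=67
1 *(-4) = -4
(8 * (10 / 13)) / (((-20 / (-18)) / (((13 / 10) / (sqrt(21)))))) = 12 * sqrt(21) / 35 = 1.57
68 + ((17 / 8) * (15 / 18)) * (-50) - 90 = -2653 / 24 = -110.54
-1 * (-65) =65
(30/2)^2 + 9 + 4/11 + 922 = 1156.36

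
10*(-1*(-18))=180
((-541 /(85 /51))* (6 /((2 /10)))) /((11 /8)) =-77904 /11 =-7082.18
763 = 763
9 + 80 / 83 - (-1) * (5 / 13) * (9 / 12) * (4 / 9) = 10.09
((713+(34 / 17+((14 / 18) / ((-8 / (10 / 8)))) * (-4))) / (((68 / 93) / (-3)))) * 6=-4790895 / 272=-17613.58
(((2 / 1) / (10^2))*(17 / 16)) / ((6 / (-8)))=-17 / 600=-0.03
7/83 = 0.08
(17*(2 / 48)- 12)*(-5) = 1355 / 24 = 56.46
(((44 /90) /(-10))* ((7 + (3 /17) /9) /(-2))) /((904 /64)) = 15752 /1296675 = 0.01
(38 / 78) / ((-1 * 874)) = -1 / 1794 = -0.00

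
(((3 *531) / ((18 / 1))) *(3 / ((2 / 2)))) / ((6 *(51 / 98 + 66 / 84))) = 33.88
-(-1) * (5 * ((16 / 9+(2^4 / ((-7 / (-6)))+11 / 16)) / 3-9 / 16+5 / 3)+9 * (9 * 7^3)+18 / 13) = 68346053 / 2457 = 27816.87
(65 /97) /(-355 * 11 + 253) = -65 /354244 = -0.00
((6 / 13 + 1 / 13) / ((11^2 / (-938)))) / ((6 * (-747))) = 3283 / 3525093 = 0.00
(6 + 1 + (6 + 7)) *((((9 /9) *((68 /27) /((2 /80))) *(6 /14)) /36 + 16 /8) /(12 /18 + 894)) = 9070 /126819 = 0.07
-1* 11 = -11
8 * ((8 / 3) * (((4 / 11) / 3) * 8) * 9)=186.18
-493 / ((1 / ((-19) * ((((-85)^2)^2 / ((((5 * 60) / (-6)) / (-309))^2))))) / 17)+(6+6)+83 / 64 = 20318052053675075 / 64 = 317469563338673.05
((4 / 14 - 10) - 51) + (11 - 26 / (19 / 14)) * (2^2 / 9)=-77015 / 1197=-64.34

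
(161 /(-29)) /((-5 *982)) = 161 /142390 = 0.00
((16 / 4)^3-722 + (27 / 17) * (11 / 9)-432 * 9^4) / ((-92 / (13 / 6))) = 66766.49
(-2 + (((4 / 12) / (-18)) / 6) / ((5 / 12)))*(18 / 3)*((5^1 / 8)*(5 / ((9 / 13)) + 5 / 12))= -74525 / 1296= -57.50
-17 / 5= -3.40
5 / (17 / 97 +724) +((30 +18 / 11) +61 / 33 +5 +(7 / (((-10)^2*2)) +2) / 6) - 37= 113179391 / 61815600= 1.83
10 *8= 80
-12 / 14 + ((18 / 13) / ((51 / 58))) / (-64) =-21825 / 24752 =-0.88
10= 10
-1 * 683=-683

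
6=6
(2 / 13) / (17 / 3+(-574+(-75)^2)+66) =3 / 99892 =0.00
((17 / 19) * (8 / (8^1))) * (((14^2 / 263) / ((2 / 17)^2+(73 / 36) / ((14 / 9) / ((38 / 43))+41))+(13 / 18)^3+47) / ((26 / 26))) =53.27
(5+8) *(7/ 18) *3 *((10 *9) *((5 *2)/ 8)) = 6825/ 4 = 1706.25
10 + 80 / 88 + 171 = 2001 / 11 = 181.91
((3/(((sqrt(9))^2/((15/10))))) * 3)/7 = 3/14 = 0.21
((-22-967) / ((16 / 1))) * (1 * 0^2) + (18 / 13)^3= 5832 / 2197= 2.65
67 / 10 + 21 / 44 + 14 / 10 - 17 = -1853 / 220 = -8.42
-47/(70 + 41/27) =-1269/1931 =-0.66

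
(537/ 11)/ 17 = 537/ 187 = 2.87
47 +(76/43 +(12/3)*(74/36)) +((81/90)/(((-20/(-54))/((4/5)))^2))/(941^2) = 61029015875089/1070878584375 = 56.99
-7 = -7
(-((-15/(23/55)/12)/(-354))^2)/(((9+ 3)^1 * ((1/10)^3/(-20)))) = 47265625/397752984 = 0.12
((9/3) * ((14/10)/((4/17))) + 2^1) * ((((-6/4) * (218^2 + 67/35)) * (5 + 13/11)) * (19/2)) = -639901029051/7700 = -83104029.75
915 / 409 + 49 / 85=2.81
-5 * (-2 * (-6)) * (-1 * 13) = 780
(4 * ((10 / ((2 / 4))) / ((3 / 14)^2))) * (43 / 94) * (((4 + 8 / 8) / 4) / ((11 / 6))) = 842800 / 1551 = 543.39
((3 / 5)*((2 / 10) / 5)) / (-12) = -1 / 500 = -0.00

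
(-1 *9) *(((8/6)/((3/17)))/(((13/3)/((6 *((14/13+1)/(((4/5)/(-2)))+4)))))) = 18972/169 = 112.26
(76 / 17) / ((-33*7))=-76 / 3927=-0.02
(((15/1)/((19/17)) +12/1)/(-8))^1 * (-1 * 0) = 0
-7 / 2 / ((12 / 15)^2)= -175 / 32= -5.47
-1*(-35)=35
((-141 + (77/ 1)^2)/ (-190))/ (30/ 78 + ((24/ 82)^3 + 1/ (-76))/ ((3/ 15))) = -10371783448/ 151232175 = -68.58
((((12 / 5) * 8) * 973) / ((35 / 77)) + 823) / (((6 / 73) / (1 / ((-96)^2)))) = 55.34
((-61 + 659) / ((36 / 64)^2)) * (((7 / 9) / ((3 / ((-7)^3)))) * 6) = -735128576 / 729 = -1008406.83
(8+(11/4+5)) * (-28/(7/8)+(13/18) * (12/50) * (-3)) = -51219/100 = -512.19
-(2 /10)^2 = -1 /25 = -0.04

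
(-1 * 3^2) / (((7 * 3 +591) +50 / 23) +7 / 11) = -253 / 17283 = -0.01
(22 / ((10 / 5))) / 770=1 / 70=0.01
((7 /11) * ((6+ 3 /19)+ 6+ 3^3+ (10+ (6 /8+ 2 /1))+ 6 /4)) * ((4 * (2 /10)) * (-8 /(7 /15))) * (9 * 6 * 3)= -1434672 /19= -75509.05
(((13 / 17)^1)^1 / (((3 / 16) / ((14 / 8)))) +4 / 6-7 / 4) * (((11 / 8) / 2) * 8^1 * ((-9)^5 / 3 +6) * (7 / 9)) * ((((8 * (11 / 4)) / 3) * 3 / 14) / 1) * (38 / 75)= -3724547827 / 9180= -405724.16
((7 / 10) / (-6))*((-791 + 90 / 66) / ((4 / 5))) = 30401 / 264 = 115.16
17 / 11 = 1.55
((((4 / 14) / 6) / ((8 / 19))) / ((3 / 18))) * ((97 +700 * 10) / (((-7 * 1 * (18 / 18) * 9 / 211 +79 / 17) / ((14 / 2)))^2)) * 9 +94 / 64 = 218608670968889 / 1946380832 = 112315.47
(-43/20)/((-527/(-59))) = -0.24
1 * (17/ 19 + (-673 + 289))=-7279/ 19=-383.11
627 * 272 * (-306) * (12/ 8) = -78279696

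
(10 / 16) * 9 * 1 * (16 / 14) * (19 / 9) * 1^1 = 95 / 7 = 13.57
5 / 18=0.28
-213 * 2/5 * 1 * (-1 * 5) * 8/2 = 1704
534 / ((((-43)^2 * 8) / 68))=4539 / 1849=2.45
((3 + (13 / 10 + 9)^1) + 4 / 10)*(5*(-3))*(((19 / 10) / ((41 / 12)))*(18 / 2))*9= -1897587 / 205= -9256.52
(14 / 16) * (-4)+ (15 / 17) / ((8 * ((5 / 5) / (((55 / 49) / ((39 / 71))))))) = -283687 / 86632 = -3.27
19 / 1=19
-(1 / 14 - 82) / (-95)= -1147 / 1330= -0.86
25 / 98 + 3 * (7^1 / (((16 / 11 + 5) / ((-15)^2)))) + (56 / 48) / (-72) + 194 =1392133879 / 1502928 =926.28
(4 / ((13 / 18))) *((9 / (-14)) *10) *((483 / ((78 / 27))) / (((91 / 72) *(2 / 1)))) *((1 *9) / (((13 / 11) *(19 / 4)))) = -14341821120 / 3798613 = -3775.54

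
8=8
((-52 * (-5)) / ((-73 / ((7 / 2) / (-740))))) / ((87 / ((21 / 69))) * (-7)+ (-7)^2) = -91 / 10544704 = -0.00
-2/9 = -0.22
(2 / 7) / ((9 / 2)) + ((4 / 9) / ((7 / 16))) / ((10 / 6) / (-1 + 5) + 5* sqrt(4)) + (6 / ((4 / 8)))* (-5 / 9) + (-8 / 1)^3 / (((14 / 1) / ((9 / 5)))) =-81376 / 1125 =-72.33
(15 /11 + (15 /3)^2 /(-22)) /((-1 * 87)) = -0.00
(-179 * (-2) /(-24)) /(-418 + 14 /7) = 179 /4992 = 0.04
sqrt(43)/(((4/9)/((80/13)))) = 180 * sqrt(43)/13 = 90.80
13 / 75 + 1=1.17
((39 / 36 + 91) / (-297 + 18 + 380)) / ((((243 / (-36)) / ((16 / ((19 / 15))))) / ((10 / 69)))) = -884000 / 3575097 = -0.25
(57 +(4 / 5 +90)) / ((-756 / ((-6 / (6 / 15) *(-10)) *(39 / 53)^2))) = -624455 / 39326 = -15.88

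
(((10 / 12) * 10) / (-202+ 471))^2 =625 / 651249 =0.00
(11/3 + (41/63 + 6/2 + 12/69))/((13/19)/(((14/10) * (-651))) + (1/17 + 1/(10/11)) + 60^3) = 7608378050/219374791600269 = 0.00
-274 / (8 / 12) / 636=-137 / 212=-0.65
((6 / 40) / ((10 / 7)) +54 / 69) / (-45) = -1361 / 69000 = -0.02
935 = 935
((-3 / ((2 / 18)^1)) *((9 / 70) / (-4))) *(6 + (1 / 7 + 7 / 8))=95499 / 15680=6.09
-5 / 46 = -0.11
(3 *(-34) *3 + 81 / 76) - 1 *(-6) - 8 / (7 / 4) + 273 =-16229 / 532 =-30.51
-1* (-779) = 779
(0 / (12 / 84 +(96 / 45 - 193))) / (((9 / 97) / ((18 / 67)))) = 0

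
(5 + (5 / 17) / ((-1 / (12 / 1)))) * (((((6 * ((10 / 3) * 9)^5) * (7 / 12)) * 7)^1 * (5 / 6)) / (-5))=-2480625000 / 17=-145919117.65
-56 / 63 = -8 / 9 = -0.89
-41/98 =-0.42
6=6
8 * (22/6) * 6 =176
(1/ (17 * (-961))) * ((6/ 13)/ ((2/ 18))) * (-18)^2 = -17496/ 212381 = -0.08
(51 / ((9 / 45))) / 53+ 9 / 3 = 414 / 53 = 7.81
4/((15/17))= 68/15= 4.53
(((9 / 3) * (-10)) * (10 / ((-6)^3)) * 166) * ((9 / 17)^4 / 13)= 1512675 / 1085773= 1.39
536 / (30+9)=536 / 39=13.74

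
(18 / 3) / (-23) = -6 / 23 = -0.26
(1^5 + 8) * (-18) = -162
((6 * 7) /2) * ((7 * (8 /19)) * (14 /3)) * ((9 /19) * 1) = 49392 /361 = 136.82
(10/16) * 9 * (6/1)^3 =1215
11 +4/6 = 35/3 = 11.67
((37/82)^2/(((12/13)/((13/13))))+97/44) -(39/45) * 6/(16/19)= -16641407/4437840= -3.75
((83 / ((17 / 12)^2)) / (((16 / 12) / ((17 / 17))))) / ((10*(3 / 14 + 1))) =62748 / 24565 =2.55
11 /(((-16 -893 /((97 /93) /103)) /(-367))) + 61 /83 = 554393426 /710114717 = 0.78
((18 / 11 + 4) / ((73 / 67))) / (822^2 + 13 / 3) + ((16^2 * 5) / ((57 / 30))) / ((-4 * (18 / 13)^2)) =-220069508784982 / 2505081387105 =-87.85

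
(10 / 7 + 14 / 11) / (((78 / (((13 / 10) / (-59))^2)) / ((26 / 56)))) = 2197 / 281438850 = 0.00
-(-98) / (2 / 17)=833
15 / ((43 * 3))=5 / 43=0.12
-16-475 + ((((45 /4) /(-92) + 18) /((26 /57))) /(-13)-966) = -181602491 /124384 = -1460.01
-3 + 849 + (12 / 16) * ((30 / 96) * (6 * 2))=848.81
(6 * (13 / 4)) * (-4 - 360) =-7098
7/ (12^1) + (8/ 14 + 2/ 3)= 51/ 28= 1.82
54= 54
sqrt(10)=3.16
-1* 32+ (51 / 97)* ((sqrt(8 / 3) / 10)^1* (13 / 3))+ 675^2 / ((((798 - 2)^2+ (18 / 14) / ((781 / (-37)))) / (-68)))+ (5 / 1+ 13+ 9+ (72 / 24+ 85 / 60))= -49.11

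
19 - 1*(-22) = 41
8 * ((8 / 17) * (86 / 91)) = 5504 / 1547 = 3.56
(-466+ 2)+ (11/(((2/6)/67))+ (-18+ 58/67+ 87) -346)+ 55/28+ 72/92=63583435/43148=1473.61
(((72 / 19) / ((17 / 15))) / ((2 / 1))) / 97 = 540 / 31331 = 0.02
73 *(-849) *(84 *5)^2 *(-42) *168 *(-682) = -52610457440217600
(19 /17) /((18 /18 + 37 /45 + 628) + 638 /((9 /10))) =855 /1024114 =0.00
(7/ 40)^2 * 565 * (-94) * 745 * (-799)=30981713189/ 32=968178537.16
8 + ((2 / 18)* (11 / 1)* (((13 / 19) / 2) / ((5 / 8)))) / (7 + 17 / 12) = 232568 / 28785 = 8.08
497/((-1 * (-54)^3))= 497/157464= 0.00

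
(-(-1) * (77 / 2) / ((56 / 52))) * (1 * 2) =143 / 2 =71.50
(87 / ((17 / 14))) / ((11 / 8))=9744 / 187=52.11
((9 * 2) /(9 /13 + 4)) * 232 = 54288 /61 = 889.97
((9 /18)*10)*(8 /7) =40 /7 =5.71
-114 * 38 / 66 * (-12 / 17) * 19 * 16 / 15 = 877952 / 935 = 938.99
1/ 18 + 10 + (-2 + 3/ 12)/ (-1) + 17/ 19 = 12.70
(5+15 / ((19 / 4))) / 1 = 155 / 19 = 8.16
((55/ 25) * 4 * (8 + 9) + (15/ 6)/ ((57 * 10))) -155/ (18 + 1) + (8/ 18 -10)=451067/ 3420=131.89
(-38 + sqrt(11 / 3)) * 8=-288.68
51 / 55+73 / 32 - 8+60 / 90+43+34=384781 / 5280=72.88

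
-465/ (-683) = 465/ 683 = 0.68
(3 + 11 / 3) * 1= 20 / 3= 6.67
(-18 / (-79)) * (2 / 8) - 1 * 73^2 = -841973 / 158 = -5328.94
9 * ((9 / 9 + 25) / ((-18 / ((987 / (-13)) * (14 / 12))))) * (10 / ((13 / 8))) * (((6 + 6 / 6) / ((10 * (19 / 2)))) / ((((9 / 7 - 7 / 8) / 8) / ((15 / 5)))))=173332992 / 5681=30511.00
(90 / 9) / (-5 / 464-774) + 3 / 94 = 641263 / 33759254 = 0.02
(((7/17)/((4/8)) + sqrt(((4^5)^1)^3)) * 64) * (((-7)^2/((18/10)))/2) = 1455809600/51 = 28545286.27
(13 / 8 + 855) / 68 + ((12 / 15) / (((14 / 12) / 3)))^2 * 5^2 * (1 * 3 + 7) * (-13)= -366276683 / 26656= -13740.87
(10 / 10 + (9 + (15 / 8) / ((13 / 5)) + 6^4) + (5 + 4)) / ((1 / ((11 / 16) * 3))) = 2713.67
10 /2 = 5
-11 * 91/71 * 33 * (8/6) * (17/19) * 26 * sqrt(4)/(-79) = 38934896/106571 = 365.34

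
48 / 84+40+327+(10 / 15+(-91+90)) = 7712 / 21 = 367.24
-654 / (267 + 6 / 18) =-981 / 401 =-2.45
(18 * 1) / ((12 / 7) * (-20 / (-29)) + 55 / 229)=836766 / 66125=12.65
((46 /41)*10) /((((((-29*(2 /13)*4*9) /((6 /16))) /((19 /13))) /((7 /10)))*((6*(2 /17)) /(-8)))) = 52003 /171216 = 0.30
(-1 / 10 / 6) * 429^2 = -61347 / 20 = -3067.35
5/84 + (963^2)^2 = 72241114021529/84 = 860013262161.06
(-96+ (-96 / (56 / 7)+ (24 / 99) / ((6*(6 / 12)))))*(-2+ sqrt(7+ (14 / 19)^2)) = 21368 / 99 - 10684*sqrt(2723) / 1881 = -80.56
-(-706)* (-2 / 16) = -353 / 4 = -88.25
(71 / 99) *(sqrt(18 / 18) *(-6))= -142 / 33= -4.30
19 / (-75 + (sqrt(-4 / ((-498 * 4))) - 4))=-747498 / 3108017 - 19 * sqrt(498) / 3108017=-0.24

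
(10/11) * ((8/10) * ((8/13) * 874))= 55936/143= 391.16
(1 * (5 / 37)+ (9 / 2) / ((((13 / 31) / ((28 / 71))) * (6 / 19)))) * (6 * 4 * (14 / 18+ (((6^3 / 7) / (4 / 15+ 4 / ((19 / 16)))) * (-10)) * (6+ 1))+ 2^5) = -5104100687776 / 26535327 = -192351.15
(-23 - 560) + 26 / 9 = -5221 / 9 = -580.11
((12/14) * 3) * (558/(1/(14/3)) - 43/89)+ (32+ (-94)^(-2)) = 37029644343/5504828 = 6726.76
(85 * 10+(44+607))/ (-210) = -7.15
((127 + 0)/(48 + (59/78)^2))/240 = 64389/5910260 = 0.01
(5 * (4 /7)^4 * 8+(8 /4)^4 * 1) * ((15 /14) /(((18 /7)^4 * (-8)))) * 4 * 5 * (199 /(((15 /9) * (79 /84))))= -3025795 /19197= -157.62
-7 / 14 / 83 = -1 / 166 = -0.01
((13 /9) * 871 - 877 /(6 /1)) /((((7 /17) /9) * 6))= 4050.65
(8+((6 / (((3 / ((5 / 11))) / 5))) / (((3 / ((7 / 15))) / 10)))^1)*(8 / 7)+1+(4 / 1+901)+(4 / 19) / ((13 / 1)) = 158031890 / 171171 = 923.24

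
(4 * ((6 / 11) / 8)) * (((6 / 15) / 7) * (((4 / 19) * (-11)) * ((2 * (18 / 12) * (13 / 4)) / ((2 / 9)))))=-1053 / 665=-1.58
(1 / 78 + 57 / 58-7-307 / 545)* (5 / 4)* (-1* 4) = 4048312 / 123279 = 32.84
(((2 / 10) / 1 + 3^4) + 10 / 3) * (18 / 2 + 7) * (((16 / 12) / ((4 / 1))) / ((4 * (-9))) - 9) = -4935056 / 405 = -12185.32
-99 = -99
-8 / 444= -2 / 111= -0.02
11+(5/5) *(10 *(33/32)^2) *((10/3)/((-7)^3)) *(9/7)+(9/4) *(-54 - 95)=-324.38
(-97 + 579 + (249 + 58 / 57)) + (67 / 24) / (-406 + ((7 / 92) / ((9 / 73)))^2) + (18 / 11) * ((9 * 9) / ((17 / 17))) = 150743927721529 / 174359911341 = 864.56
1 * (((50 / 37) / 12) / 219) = 25 / 48618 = 0.00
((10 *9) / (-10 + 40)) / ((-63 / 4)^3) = -64 / 83349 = -0.00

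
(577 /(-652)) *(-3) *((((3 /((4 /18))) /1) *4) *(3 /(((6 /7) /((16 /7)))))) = 186948 /163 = 1146.92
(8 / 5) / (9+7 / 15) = 12 / 71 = 0.17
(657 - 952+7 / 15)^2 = 19518724 / 225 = 86749.88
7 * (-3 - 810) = -5691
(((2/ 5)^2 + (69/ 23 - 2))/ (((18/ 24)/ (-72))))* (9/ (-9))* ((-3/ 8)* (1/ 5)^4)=-1044/ 15625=-0.07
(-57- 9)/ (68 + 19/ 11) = -726/ 767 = -0.95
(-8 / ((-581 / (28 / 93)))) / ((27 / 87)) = 928 / 69471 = 0.01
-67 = -67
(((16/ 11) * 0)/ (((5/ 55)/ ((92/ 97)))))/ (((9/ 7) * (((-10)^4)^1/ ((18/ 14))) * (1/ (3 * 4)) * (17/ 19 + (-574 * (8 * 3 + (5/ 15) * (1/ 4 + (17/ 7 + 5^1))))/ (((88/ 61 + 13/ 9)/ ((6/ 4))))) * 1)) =0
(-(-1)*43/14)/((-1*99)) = -43/1386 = -0.03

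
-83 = -83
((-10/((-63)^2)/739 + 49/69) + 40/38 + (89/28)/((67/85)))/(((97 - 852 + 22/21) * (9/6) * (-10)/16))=7963002728644/971218515001455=0.01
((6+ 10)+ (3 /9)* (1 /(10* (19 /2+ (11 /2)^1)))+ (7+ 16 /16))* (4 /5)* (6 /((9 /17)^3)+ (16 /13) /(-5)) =771.72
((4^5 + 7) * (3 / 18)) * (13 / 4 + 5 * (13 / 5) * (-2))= -93821 / 24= -3909.21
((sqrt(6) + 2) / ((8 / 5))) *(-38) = -95 *sqrt(6) / 4 - 95 / 2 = -105.68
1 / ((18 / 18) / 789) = 789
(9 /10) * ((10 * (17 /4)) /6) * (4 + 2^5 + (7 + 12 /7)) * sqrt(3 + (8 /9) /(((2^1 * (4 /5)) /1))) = 5321 * sqrt(2) /14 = 537.50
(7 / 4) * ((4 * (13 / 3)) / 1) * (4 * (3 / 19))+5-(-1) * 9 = 630 / 19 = 33.16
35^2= 1225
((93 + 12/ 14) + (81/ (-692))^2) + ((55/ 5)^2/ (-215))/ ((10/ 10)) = 67246210817/ 720690320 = 93.31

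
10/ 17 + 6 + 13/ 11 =1453/ 187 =7.77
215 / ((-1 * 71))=-215 / 71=-3.03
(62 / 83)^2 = 3844 / 6889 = 0.56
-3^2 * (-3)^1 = 27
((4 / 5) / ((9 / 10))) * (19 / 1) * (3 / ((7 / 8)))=1216 / 21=57.90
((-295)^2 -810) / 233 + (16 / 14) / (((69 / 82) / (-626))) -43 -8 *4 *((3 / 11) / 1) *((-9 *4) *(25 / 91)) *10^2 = 130485414260 / 16093077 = 8108.17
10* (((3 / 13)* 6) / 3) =60 / 13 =4.62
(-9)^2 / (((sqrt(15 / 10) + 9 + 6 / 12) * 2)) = 1539 / 355 - 81 * sqrt(6) / 355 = 3.78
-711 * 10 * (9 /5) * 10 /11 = -127980 /11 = -11634.55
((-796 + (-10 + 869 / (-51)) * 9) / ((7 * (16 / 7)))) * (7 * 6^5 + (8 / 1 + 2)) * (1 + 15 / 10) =-2404839245 / 272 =-8841320.75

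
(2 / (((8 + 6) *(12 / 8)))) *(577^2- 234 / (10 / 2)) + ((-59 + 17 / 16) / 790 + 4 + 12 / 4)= 31709.99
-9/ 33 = -3/ 11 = -0.27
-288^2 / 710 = -41472 / 355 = -116.82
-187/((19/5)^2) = -4675/361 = -12.95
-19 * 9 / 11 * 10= -1710 / 11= -155.45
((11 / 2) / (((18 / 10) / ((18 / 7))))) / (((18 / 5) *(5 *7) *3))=55 / 2646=0.02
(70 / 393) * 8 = 560 / 393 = 1.42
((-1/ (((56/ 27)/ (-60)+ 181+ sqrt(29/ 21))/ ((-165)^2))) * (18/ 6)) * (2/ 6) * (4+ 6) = -28284050458125/ 18799704596+ 7442634375 * sqrt(609)/ 18799704596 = -1494.72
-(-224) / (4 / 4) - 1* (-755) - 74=905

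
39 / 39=1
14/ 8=7/ 4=1.75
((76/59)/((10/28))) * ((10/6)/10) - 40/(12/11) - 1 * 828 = -764698/885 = -864.07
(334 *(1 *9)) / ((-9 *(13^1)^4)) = -334 / 28561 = -0.01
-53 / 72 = -0.74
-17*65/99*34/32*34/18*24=-319345/594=-537.62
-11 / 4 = -2.75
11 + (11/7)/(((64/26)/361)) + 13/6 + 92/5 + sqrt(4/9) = 882649/3360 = 262.69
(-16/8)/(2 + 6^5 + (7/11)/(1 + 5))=-132/513355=-0.00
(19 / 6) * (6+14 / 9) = 646 / 27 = 23.93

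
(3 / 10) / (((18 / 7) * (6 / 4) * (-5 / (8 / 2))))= -14 / 225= -0.06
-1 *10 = -10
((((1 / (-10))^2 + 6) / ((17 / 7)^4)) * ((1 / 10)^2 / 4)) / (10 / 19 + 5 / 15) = 1678593 / 3340840000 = 0.00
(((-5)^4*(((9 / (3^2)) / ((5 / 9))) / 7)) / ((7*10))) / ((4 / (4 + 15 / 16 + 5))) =35775 / 6272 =5.70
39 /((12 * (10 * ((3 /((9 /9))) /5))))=13 /24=0.54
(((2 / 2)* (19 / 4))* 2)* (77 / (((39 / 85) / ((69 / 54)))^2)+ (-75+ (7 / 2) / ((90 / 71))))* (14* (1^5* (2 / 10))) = 86016523607 / 6160050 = 13963.61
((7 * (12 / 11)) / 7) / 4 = 3 / 11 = 0.27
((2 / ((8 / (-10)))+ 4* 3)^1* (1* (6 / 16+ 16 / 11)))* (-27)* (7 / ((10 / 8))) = -578151 / 220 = -2627.96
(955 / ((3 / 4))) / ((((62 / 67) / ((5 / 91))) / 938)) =85739900 / 1209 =70918.03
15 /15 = 1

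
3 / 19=0.16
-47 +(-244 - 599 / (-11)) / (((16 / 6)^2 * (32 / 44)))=-83.65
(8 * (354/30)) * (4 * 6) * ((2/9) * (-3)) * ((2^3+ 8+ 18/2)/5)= -7552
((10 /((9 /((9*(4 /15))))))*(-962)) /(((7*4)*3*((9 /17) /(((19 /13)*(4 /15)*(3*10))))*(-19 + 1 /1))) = 191216 /5103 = 37.47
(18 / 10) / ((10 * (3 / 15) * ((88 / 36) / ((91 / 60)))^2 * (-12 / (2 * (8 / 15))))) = -74529 / 2420000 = -0.03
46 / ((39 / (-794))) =-36524 / 39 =-936.51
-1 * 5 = -5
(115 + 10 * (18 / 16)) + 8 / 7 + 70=5527 / 28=197.39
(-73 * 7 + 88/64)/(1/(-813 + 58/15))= 16494183/40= 412354.58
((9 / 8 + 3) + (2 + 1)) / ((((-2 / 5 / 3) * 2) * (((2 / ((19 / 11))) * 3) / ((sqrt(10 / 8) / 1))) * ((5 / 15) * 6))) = -5415 * sqrt(5) / 2816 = -4.30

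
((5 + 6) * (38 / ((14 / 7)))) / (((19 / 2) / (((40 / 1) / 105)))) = 176 / 21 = 8.38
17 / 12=1.42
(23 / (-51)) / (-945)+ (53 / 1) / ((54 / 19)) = 18.65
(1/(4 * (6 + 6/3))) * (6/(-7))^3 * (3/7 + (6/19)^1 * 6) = -0.05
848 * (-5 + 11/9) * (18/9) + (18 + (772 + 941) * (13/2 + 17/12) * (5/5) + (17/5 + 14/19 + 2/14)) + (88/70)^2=6014445359/837900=7178.00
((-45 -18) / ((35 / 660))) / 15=-396 / 5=-79.20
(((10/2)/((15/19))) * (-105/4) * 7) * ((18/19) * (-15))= 33075/2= 16537.50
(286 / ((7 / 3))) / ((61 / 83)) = 71214 / 427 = 166.78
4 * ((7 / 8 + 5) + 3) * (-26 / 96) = -923 / 96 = -9.61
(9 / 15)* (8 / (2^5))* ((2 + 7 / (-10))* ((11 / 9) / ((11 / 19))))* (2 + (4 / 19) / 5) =1261 / 1500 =0.84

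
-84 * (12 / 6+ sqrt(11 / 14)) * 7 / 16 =-147 / 2 -21 * sqrt(154) / 8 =-106.08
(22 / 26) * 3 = 33 / 13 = 2.54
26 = 26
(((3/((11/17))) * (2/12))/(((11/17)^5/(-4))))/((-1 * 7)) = 48275138/12400927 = 3.89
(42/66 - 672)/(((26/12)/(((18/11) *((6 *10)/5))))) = -9570960/1573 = -6084.53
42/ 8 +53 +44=409/ 4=102.25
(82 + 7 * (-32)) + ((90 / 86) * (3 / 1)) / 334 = -2039269 / 14362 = -141.99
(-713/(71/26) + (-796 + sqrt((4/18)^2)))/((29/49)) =-33091856/18531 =-1785.76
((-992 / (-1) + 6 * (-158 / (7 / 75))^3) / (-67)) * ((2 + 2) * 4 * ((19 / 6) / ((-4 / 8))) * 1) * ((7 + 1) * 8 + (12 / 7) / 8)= -1364299017262698112 / 482601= -2826970970351.69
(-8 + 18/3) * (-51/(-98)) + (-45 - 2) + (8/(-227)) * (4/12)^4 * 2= -43283782/900963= -48.04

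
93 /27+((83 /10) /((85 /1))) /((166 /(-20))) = 2626 /765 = 3.43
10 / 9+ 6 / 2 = 37 / 9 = 4.11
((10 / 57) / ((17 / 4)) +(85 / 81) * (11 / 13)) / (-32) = -316045 / 10883808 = -0.03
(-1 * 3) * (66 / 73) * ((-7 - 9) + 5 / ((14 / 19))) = 12771 / 511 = 24.99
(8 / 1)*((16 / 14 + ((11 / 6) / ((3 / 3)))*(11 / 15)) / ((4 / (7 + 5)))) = 6268 / 105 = 59.70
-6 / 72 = -0.08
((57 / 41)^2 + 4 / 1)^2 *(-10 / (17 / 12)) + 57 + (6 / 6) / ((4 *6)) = -220682963767 / 1152910488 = -191.41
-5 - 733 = -738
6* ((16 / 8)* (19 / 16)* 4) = 57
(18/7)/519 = 6/1211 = 0.00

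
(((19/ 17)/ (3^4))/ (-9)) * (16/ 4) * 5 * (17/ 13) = -380/ 9477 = -0.04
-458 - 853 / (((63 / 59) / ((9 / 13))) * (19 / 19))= -92005 / 91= -1011.04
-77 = -77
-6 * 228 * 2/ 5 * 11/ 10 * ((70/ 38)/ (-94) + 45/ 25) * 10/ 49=-12592008/ 57575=-218.71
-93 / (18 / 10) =-155 / 3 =-51.67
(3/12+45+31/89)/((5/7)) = 63.84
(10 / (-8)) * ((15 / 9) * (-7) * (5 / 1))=875 / 12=72.92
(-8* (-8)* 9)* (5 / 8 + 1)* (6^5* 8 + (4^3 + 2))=58288464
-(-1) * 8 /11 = 0.73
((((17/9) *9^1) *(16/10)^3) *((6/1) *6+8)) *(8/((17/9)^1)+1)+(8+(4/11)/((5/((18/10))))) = 22066092/1375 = 16048.07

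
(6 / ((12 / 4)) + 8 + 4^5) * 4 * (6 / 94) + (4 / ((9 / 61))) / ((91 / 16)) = 220120 / 819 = 268.77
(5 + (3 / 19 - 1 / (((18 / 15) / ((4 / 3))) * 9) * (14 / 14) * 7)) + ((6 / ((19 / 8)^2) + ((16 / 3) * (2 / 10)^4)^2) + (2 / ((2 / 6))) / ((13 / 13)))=129728175494 / 11422265625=11.36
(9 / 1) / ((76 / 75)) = 675 / 76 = 8.88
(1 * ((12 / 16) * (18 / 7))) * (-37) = -999 / 14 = -71.36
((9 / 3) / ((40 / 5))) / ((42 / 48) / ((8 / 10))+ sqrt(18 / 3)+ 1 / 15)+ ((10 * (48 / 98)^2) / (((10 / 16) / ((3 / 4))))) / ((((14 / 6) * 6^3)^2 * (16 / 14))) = -10109346769 / 108117851142+ 86400 * sqrt(6) / 1072151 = 0.10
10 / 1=10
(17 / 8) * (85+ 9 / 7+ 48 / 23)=60469 / 322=187.79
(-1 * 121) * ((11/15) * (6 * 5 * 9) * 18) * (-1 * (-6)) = -2587464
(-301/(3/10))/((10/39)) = -3913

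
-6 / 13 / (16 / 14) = -21 / 52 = -0.40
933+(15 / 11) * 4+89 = 11302 / 11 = 1027.45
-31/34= -0.91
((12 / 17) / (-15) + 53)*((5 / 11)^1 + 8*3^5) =96271889 / 935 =102964.59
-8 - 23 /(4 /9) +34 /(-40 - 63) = -24753 /412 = -60.08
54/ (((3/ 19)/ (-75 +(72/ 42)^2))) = -1207602/ 49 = -24644.94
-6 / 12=-1 / 2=-0.50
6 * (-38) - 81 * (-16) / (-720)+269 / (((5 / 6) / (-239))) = -77379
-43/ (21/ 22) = -946/ 21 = -45.05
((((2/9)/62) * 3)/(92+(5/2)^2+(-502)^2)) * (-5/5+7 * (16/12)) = 0.00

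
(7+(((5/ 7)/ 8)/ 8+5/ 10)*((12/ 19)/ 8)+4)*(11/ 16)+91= 26854405/ 272384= 98.59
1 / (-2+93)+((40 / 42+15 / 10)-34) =-17219 / 546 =-31.54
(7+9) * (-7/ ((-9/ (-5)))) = -560/ 9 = -62.22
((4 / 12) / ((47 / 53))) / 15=53 / 2115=0.03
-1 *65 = -65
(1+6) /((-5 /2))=-14 /5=-2.80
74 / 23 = 3.22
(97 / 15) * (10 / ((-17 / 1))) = -194 / 51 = -3.80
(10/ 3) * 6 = 20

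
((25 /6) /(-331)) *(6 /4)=-25 /1324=-0.02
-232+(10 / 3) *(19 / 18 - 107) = -15799 / 27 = -585.15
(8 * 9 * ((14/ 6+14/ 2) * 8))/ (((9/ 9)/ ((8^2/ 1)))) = 344064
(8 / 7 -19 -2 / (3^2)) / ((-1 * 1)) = 1139 / 63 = 18.08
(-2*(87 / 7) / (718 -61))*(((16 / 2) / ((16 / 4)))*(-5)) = 580 / 1533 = 0.38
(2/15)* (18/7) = 12/35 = 0.34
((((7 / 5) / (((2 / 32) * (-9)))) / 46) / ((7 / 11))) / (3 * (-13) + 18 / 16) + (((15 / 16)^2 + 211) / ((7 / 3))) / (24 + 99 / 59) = 1988597567 / 561980160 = 3.54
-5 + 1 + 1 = -3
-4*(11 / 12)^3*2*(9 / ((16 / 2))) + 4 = -2.93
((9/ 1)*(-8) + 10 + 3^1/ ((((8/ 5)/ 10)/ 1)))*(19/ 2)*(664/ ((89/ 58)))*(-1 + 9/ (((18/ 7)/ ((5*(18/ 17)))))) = -3116614.78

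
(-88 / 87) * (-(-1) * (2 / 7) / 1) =-176 / 609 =-0.29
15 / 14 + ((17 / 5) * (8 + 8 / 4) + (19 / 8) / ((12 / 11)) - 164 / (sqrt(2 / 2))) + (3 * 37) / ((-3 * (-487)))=-126.68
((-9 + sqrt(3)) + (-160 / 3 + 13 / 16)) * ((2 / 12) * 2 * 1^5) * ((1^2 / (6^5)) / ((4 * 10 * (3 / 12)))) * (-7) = 20671 / 11197440 - 7 * sqrt(3) / 233280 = 0.00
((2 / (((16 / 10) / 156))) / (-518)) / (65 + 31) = -65 / 16576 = -0.00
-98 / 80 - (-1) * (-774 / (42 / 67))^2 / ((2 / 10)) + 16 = 14940318759 / 1960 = 7622611.61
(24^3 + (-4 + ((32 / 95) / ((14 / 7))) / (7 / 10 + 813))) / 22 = 628.18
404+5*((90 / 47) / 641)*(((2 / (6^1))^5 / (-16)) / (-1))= 2629002553 / 6507432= 404.00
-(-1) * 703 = 703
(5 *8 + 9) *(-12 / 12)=-49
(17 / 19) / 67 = 0.01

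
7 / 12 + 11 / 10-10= -499 / 60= -8.32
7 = 7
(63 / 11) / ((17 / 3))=189 / 187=1.01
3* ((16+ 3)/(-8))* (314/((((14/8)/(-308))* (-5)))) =-393756/5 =-78751.20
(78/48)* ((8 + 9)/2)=221/16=13.81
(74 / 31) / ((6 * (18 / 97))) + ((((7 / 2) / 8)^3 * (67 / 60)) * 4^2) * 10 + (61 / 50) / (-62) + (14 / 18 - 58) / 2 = -123476741 / 10713600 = -11.53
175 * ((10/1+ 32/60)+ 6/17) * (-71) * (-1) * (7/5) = 9657704/51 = 189366.75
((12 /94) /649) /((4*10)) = 3 /610060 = 0.00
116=116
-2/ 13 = -0.15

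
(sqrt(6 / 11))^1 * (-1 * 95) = -95 * sqrt(66) / 11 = -70.16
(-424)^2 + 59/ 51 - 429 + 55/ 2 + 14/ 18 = 54889189/ 306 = 179376.43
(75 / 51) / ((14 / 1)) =25 / 238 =0.11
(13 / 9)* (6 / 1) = 26 / 3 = 8.67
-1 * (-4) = 4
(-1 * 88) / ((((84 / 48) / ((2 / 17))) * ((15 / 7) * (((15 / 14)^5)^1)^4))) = -0.69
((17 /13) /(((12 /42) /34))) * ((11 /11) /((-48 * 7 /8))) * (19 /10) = -5491 /780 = -7.04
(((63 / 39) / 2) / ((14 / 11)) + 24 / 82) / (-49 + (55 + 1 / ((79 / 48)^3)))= 324912701 / 2180912344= 0.15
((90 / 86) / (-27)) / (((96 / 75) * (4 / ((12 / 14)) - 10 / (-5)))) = -25 / 5504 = -0.00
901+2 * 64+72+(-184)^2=34957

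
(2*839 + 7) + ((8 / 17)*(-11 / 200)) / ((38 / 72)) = 13605979 / 8075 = 1684.95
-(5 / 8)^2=-25 / 64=-0.39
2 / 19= 0.11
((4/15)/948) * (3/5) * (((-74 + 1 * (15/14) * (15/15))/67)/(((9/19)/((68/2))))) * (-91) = 4287179/3572775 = 1.20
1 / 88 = 0.01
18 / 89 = 0.20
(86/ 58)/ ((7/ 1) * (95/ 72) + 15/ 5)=0.12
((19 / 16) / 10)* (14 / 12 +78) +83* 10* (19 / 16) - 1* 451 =104453 / 192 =544.03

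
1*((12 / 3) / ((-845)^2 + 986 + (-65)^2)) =1 / 179809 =0.00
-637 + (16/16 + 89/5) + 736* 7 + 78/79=1791241/395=4534.79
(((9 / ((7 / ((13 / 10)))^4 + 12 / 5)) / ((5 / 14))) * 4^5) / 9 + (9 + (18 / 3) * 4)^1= 1095602663 / 30098183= 36.40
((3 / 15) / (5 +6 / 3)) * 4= 4 / 35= 0.11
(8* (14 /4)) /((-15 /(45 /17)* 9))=-28 /51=-0.55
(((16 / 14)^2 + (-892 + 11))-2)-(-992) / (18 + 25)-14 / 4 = -3632991 / 4214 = -862.12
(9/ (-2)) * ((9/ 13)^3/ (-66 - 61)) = 6561/ 558038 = 0.01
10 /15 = 0.67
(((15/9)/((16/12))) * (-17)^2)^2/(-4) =-2088025/64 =-32625.39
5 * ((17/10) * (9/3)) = 25.50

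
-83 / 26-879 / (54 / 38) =-145489 / 234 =-621.75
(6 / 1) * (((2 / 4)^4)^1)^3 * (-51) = -153 / 2048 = -0.07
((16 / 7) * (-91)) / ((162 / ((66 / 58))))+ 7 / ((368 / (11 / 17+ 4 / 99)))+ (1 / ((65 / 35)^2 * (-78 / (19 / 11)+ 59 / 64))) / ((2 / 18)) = -738157918812557 / 489832402028112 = -1.51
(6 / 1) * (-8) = -48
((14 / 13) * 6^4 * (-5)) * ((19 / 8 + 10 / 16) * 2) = -544320 / 13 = -41870.77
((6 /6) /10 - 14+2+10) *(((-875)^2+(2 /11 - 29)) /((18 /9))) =-80004801 /110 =-727316.37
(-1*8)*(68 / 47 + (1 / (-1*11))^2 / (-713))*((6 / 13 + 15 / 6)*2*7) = -2299674664 / 4792073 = -479.89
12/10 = 6/5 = 1.20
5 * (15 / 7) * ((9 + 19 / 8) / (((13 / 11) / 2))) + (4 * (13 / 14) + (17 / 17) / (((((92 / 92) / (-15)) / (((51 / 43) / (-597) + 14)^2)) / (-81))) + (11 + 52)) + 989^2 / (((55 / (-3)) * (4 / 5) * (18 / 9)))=9246521310114485 / 45104905384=205000.35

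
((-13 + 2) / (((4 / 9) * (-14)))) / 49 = 0.04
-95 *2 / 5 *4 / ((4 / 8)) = -304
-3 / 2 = -1.50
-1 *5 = -5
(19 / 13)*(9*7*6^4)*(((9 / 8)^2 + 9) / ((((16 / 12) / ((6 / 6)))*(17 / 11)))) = 2102124717 / 3536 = 594492.28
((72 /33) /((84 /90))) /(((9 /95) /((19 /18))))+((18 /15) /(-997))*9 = 89941828 /3454605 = 26.04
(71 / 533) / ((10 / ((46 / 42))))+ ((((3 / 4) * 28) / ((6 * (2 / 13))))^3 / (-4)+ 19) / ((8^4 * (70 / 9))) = -0.08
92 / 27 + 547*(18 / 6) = 44399 / 27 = 1644.41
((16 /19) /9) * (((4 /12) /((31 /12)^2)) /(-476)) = -0.00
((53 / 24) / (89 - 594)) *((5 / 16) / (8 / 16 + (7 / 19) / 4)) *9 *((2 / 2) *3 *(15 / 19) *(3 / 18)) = -53 / 6464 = -0.01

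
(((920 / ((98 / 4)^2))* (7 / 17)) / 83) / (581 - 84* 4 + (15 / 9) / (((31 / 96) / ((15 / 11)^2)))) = 2760736 / 92438359027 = 0.00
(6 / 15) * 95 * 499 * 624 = 11832288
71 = 71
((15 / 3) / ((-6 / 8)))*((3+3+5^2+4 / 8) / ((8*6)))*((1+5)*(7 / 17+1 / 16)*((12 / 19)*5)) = -203175 / 5168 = -39.31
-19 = -19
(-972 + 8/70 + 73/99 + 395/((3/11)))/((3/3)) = 1653446/3465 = 477.18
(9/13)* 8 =72/13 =5.54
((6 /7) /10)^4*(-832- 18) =-2754 /60025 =-0.05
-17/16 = -1.06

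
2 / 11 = 0.18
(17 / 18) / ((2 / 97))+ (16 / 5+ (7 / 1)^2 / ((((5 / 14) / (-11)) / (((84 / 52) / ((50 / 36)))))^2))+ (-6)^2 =62965.27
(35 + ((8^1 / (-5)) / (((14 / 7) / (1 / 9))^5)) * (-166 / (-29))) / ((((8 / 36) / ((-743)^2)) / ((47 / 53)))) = 293412184751017 / 3805380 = 77104568.99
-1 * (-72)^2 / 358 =-2592 / 179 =-14.48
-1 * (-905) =905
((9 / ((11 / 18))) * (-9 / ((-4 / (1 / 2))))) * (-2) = -729 / 22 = -33.14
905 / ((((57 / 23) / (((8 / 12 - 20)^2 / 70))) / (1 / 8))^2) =67721448469 / 1031622480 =65.65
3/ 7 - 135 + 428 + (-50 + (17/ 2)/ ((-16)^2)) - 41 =725623/ 3584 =202.46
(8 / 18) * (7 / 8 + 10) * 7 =203 / 6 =33.83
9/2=4.50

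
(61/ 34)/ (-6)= -61/ 204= -0.30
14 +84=98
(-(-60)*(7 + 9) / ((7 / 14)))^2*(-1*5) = -18432000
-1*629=-629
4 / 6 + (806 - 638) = 506 / 3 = 168.67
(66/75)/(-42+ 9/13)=-286/13425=-0.02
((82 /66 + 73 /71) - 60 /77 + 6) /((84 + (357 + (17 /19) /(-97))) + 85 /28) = 39381224 /2334192663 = 0.02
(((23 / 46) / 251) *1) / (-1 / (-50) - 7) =-25 / 87599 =-0.00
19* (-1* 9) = -171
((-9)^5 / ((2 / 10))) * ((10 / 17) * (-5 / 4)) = 7381125 / 34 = 217091.91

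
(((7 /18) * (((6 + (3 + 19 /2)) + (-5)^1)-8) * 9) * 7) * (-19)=-10241 /4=-2560.25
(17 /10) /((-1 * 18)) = -17 /180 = -0.09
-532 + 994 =462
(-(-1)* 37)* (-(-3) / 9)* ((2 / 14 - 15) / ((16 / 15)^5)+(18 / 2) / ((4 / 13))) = 209236443 / 917504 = 228.05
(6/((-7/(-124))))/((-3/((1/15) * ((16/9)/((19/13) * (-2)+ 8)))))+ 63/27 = 1.51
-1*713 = -713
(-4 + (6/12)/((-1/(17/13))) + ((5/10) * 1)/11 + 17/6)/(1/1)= -1523/858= -1.78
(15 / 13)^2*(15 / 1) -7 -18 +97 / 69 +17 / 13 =-27008 / 11661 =-2.32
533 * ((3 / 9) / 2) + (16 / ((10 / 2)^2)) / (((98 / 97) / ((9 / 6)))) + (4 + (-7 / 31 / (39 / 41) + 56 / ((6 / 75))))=2350523377 / 2962050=793.55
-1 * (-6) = 6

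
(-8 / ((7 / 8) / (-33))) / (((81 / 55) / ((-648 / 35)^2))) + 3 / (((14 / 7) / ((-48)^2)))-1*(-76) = 126492068 / 1715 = 73756.31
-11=-11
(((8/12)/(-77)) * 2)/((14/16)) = -32/1617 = -0.02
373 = 373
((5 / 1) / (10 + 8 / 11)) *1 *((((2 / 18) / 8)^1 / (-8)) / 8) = -55 / 543744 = -0.00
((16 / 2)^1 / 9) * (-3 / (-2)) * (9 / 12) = 1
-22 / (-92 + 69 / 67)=1474 / 6095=0.24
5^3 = 125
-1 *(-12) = 12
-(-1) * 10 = 10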